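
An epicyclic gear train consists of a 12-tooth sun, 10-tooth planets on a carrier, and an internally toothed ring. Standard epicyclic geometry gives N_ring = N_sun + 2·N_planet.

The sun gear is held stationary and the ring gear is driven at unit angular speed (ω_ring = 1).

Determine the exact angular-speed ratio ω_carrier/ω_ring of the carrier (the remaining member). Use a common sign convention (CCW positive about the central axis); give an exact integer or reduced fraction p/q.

N_ring = 12 + 2·10 = 32
12(ω_s−ω_c) = −32(ω_r−ω_c),  ω_s=0, ω_r=1
12(0−ω_c) = −32(1−ω_c)  ⇒  44ω_c = 32  ⇒  ω_c = 8/11
ω_c/ω_r = 8/11

8/11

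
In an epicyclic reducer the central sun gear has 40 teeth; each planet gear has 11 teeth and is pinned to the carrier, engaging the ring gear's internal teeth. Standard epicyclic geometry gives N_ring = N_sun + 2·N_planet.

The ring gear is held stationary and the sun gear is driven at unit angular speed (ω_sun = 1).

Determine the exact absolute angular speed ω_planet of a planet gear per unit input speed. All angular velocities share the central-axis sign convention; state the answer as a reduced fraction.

N_ring = 40 + 2·11 = 62
40(ω_s−ω_c) = −62(ω_r−ω_c),  ω_r=0, ω_s=1
40(1−ω_c) = −62(0−ω_c)  ⇒  102ω_c = 40  ⇒  ω_c = 20/51
sun–planet: 40·(1−20/51) = −11·(ω_p−ω_c)  ⇒  ω_p−ω_c = −(40/11)·(31/51) = -1240/561
ω_p = 20/51 − 1240/561 = -20/11

-20/11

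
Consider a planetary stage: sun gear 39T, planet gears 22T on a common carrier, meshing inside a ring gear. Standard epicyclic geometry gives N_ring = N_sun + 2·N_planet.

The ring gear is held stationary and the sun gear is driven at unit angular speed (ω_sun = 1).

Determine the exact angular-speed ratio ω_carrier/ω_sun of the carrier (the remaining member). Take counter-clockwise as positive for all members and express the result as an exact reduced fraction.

39/122

N_ring = 39 + 2·22 = 83
39(ω_s−ω_c) = −83(ω_r−ω_c),  ω_r=0, ω_s=1
39(1−ω_c) = −83(0−ω_c)  ⇒  122ω_c = 39  ⇒  ω_c = 39/122
ω_c/ω_s = 39/122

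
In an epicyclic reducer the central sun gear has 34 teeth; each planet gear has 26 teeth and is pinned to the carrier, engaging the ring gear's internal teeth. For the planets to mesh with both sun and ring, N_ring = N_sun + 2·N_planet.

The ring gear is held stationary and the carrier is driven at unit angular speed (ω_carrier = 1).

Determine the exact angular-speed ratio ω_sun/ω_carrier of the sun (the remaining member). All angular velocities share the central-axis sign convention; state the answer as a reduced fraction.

N_ring = 34 + 2·26 = 86
34(ω_s−ω_c) = −86(ω_r−ω_c),  ω_r=0, ω_c=1
ω_s = 1 − (86/34)(0−1) = 60/17
ω_s/ω_c = 60/17

60/17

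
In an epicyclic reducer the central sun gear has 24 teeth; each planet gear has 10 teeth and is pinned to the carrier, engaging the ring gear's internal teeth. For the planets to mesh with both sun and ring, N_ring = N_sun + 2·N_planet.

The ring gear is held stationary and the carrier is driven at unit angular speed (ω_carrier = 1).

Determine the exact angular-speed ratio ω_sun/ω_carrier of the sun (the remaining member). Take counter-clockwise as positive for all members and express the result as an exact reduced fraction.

17/6

N_ring = 24 + 2·10 = 44
24(ω_s−ω_c) = −44(ω_r−ω_c),  ω_r=0, ω_c=1
ω_s = 1 − (44/24)(0−1) = 17/6
ω_s/ω_c = 17/6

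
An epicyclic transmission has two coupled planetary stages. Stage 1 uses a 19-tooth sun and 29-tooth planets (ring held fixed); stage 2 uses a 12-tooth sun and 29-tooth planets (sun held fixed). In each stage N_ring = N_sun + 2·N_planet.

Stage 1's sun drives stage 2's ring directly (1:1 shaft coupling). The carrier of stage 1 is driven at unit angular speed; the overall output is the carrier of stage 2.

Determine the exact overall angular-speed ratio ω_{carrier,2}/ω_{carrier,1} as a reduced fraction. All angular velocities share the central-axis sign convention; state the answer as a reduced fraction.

3360/779

Stage 1: N_ring = 19 + 2·29 = 77
Stage 1: 19(ω_s−ω_c) = −77(ω_r−ω_c),  ω_r=0, ω_c=1
Stage 1: ω_s = 1 − (77/19)(0−1) = 96/19
  ⇒ ω_s¹/ω_c¹ = 96/19
Stage 2: N_ring = 12 + 2·29 = 70
Stage 2: 12(ω_s−ω_c) = −70(ω_r−ω_c),  ω_s=0, ω_r=1
Stage 2: 12(0−ω_c) = −70(1−ω_c)  ⇒  82ω_c = 70  ⇒  ω_c = 35/41
  ⇒ ω_c²/ω_r² = 35/41
Coupling ω_r² = ω_s¹ ⇒ overall = 96/19 × 35/41 = 3360/779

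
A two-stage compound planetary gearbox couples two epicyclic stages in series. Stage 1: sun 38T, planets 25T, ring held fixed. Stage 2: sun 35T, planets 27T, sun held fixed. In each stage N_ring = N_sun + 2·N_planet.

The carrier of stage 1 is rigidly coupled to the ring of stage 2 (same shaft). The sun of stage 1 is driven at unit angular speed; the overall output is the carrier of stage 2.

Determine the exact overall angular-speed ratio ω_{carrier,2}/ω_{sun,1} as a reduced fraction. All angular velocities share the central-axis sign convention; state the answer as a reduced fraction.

Stage 1: N_ring = 38 + 2·25 = 88
Stage 1: 38(ω_s−ω_c) = −88(ω_r−ω_c),  ω_r=0, ω_s=1
Stage 1: 38(1−ω_c) = −88(0−ω_c)  ⇒  126ω_c = 38  ⇒  ω_c = 19/63
  ⇒ ω_c¹/ω_s¹ = 19/63
Stage 2: N_ring = 35 + 2·27 = 89
Stage 2: 35(ω_s−ω_c) = −89(ω_r−ω_c),  ω_s=0, ω_r=1
Stage 2: 35(0−ω_c) = −89(1−ω_c)  ⇒  124ω_c = 89  ⇒  ω_c = 89/124
  ⇒ ω_c²/ω_r² = 89/124
Coupling ω_r² = ω_c¹ ⇒ overall = 19/63 × 89/124 = 1691/7812

1691/7812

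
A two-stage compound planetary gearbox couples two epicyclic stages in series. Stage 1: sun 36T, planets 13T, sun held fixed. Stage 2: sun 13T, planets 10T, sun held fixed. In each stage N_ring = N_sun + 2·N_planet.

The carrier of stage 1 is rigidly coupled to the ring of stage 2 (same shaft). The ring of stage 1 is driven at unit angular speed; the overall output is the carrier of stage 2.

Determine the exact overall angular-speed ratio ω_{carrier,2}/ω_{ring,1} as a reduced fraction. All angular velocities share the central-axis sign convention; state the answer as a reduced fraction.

Stage 1: N_ring = 36 + 2·13 = 62
Stage 1: 36(ω_s−ω_c) = −62(ω_r−ω_c),  ω_s=0, ω_r=1
Stage 1: 36(0−ω_c) = −62(1−ω_c)  ⇒  98ω_c = 62  ⇒  ω_c = 31/49
  ⇒ ω_c¹/ω_r¹ = 31/49
Stage 2: N_ring = 13 + 2·10 = 33
Stage 2: 13(ω_s−ω_c) = −33(ω_r−ω_c),  ω_s=0, ω_r=1
Stage 2: 13(0−ω_c) = −33(1−ω_c)  ⇒  46ω_c = 33  ⇒  ω_c = 33/46
  ⇒ ω_c²/ω_r² = 33/46
Coupling ω_r² = ω_c¹ ⇒ overall = 31/49 × 33/46 = 1023/2254

1023/2254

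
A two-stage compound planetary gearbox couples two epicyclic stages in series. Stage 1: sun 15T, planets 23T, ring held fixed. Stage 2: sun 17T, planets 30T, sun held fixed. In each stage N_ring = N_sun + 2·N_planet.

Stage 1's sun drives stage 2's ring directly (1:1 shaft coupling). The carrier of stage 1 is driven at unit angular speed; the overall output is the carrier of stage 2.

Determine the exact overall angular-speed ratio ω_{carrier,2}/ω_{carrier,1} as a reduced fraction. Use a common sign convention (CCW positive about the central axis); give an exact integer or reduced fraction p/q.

Stage 1: N_ring = 15 + 2·23 = 61
Stage 1: 15(ω_s−ω_c) = −61(ω_r−ω_c),  ω_r=0, ω_c=1
Stage 1: ω_s = 1 − (61/15)(0−1) = 76/15
  ⇒ ω_s¹/ω_c¹ = 76/15
Stage 2: N_ring = 17 + 2·30 = 77
Stage 2: 17(ω_s−ω_c) = −77(ω_r−ω_c),  ω_s=0, ω_r=1
Stage 2: 17(0−ω_c) = −77(1−ω_c)  ⇒  94ω_c = 77  ⇒  ω_c = 77/94
  ⇒ ω_c²/ω_r² = 77/94
Coupling ω_r² = ω_s¹ ⇒ overall = 76/15 × 77/94 = 2926/705

2926/705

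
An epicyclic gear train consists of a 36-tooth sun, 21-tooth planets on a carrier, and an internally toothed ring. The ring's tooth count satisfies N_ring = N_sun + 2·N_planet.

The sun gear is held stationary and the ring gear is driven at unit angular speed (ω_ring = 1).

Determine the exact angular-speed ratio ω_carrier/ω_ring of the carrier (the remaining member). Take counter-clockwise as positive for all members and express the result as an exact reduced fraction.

N_ring = 36 + 2·21 = 78
36(ω_s−ω_c) = −78(ω_r−ω_c),  ω_s=0, ω_r=1
36(0−ω_c) = −78(1−ω_c)  ⇒  114ω_c = 78  ⇒  ω_c = 13/19
ω_c/ω_r = 13/19

13/19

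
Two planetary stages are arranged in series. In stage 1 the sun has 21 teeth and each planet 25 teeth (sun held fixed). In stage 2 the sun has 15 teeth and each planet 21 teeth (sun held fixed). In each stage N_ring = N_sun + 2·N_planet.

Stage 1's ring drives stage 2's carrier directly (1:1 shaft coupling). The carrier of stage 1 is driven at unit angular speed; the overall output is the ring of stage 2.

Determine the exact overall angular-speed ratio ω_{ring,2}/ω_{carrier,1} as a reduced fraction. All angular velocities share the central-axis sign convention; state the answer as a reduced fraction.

2208/1349

Stage 1: N_ring = 21 + 2·25 = 71
Stage 1: 21(ω_s−ω_c) = −71(ω_r−ω_c),  ω_s=0, ω_c=1
Stage 1: ω_r = 1 − (21/71)(0−1) = 92/71
  ⇒ ω_r¹/ω_c¹ = 92/71
Stage 2: N_ring = 15 + 2·21 = 57
Stage 2: 15(ω_s−ω_c) = −57(ω_r−ω_c),  ω_s=0, ω_c=1
Stage 2: ω_r = 1 − (15/57)(0−1) = 24/19
  ⇒ ω_r²/ω_c² = 24/19
Coupling ω_c² = ω_r¹ ⇒ overall = 92/71 × 24/19 = 2208/1349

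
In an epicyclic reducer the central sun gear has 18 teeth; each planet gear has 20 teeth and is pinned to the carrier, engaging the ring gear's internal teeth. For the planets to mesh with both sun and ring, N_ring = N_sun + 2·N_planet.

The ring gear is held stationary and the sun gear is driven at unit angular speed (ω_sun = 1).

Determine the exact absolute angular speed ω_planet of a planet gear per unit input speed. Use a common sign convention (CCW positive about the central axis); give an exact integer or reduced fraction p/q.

N_ring = 18 + 2·20 = 58
18(ω_s−ω_c) = −58(ω_r−ω_c),  ω_r=0, ω_s=1
18(1−ω_c) = −58(0−ω_c)  ⇒  76ω_c = 18  ⇒  ω_c = 9/38
sun–planet: 18·(1−9/38) = −20·(ω_p−ω_c)  ⇒  ω_p−ω_c = −(18/20)·(29/38) = -261/380
ω_p = 9/38 − 261/380 = -9/20

-9/20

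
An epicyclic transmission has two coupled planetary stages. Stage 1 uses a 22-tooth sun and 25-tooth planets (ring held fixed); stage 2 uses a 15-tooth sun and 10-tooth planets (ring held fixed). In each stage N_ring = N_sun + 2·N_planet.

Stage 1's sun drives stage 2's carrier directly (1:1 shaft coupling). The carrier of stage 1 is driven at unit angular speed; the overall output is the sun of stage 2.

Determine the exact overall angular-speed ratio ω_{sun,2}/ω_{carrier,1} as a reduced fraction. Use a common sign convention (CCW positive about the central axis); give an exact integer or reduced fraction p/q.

Stage 1: N_ring = 22 + 2·25 = 72
Stage 1: 22(ω_s−ω_c) = −72(ω_r−ω_c),  ω_r=0, ω_c=1
Stage 1: ω_s = 1 − (72/22)(0−1) = 47/11
  ⇒ ω_s¹/ω_c¹ = 47/11
Stage 2: N_ring = 15 + 2·10 = 35
Stage 2: 15(ω_s−ω_c) = −35(ω_r−ω_c),  ω_r=0, ω_c=1
Stage 2: ω_s = 1 − (35/15)(0−1) = 10/3
  ⇒ ω_s²/ω_c² = 10/3
Coupling ω_c² = ω_s¹ ⇒ overall = 47/11 × 10/3 = 470/33

470/33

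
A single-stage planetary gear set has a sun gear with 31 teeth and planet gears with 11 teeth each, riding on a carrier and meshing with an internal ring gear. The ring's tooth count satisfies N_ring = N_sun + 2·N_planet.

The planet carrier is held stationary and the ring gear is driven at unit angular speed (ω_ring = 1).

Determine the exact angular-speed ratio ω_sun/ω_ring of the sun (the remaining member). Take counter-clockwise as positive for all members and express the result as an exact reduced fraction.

-53/31

N_ring = 31 + 2·11 = 53
31(ω_s−ω_c) = −53(ω_r−ω_c),  ω_c=0, ω_r=1
ω_s = 0 − (53/31)(1−0) = -53/31
ω_s/ω_r = -53/31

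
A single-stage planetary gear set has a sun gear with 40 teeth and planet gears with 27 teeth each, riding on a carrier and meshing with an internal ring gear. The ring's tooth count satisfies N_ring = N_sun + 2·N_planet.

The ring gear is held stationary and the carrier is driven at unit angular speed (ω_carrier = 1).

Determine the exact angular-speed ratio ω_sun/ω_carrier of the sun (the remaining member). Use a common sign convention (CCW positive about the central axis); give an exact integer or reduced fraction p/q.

67/20

N_ring = 40 + 2·27 = 94
40(ω_s−ω_c) = −94(ω_r−ω_c),  ω_r=0, ω_c=1
ω_s = 1 − (94/40)(0−1) = 67/20
ω_s/ω_c = 67/20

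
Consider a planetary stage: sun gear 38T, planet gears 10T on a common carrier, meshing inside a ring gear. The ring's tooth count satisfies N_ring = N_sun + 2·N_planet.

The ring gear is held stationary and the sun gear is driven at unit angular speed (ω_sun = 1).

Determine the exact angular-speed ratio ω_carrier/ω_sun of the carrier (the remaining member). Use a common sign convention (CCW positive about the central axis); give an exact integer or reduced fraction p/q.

19/48

N_ring = 38 + 2·10 = 58
38(ω_s−ω_c) = −58(ω_r−ω_c),  ω_r=0, ω_s=1
38(1−ω_c) = −58(0−ω_c)  ⇒  96ω_c = 38  ⇒  ω_c = 19/48
ω_c/ω_s = 19/48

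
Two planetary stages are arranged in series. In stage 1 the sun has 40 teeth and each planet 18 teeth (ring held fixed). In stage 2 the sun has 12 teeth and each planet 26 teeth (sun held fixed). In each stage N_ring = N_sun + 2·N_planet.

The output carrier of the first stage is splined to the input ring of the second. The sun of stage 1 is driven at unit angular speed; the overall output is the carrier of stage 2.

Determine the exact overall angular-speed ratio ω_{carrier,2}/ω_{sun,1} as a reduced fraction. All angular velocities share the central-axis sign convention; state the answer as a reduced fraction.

Stage 1: N_ring = 40 + 2·18 = 76
Stage 1: 40(ω_s−ω_c) = −76(ω_r−ω_c),  ω_r=0, ω_s=1
Stage 1: 40(1−ω_c) = −76(0−ω_c)  ⇒  116ω_c = 40  ⇒  ω_c = 10/29
  ⇒ ω_c¹/ω_s¹ = 10/29
Stage 2: N_ring = 12 + 2·26 = 64
Stage 2: 12(ω_s−ω_c) = −64(ω_r−ω_c),  ω_s=0, ω_r=1
Stage 2: 12(0−ω_c) = −64(1−ω_c)  ⇒  76ω_c = 64  ⇒  ω_c = 16/19
  ⇒ ω_c²/ω_r² = 16/19
Coupling ω_r² = ω_c¹ ⇒ overall = 10/29 × 16/19 = 160/551

160/551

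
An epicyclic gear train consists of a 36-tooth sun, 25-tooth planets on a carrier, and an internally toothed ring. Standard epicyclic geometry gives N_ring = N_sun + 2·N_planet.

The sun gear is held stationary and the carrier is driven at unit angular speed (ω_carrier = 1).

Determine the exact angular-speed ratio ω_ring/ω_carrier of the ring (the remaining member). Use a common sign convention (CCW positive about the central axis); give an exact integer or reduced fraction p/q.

N_ring = 36 + 2·25 = 86
36(ω_s−ω_c) = −86(ω_r−ω_c),  ω_s=0, ω_c=1
ω_r = 1 − (36/86)(0−1) = 61/43
ω_r/ω_c = 61/43

61/43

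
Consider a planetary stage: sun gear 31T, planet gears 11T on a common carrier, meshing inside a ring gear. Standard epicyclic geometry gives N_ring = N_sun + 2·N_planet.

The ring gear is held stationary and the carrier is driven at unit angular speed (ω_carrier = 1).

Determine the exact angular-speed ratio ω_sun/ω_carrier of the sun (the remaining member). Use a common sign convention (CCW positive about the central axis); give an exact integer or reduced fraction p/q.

N_ring = 31 + 2·11 = 53
31(ω_s−ω_c) = −53(ω_r−ω_c),  ω_r=0, ω_c=1
ω_s = 1 − (53/31)(0−1) = 84/31
ω_s/ω_c = 84/31

84/31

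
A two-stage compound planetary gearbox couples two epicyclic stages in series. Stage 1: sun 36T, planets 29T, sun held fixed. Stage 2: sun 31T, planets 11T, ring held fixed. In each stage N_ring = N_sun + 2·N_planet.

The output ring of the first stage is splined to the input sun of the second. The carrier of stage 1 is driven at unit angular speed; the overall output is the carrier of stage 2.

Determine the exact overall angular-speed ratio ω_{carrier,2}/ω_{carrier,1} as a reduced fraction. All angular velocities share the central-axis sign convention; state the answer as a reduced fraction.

2015/3948

Stage 1: N_ring = 36 + 2·29 = 94
Stage 1: 36(ω_s−ω_c) = −94(ω_r−ω_c),  ω_s=0, ω_c=1
Stage 1: ω_r = 1 − (36/94)(0−1) = 65/47
  ⇒ ω_r¹/ω_c¹ = 65/47
Stage 2: N_ring = 31 + 2·11 = 53
Stage 2: 31(ω_s−ω_c) = −53(ω_r−ω_c),  ω_r=0, ω_s=1
Stage 2: 31(1−ω_c) = −53(0−ω_c)  ⇒  84ω_c = 31  ⇒  ω_c = 31/84
  ⇒ ω_c²/ω_s² = 31/84
Coupling ω_s² = ω_r¹ ⇒ overall = 65/47 × 31/84 = 2015/3948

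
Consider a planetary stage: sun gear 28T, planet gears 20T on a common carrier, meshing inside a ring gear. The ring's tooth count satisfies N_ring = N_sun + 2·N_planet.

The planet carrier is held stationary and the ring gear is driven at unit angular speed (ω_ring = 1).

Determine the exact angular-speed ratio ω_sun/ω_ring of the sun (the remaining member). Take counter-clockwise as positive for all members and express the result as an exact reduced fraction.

-17/7

N_ring = 28 + 2·20 = 68
28(ω_s−ω_c) = −68(ω_r−ω_c),  ω_c=0, ω_r=1
ω_s = 0 − (68/28)(1−0) = -17/7
ω_s/ω_r = -17/7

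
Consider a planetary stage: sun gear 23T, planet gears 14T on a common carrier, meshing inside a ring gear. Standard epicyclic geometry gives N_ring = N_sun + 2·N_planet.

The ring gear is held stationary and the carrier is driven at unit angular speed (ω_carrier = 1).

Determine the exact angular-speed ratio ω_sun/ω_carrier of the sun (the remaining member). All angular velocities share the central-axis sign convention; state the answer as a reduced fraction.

74/23

N_ring = 23 + 2·14 = 51
23(ω_s−ω_c) = −51(ω_r−ω_c),  ω_r=0, ω_c=1
ω_s = 1 − (51/23)(0−1) = 74/23
ω_s/ω_c = 74/23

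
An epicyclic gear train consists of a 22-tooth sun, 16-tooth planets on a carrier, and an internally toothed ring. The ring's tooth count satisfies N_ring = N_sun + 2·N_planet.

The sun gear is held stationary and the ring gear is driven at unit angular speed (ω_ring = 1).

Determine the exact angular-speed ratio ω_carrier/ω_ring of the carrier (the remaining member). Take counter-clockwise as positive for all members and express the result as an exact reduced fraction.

N_ring = 22 + 2·16 = 54
22(ω_s−ω_c) = −54(ω_r−ω_c),  ω_s=0, ω_r=1
22(0−ω_c) = −54(1−ω_c)  ⇒  76ω_c = 54  ⇒  ω_c = 27/38
ω_c/ω_r = 27/38

27/38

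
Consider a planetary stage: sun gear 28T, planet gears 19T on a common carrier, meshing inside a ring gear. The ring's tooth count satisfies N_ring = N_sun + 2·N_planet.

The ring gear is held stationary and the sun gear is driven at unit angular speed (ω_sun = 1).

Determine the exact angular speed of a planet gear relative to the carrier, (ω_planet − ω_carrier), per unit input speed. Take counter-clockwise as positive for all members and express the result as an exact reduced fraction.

N_ring = 28 + 2·19 = 66
28(ω_s−ω_c) = −66(ω_r−ω_c),  ω_r=0, ω_s=1
28(1−ω_c) = −66(0−ω_c)  ⇒  94ω_c = 28  ⇒  ω_c = 14/47
sun–planet: 28·(1−14/47) = −19·(ω_p−ω_c)  ⇒  ω_p−ω_c = −(28/19)·(33/47) = -924/893

-924/893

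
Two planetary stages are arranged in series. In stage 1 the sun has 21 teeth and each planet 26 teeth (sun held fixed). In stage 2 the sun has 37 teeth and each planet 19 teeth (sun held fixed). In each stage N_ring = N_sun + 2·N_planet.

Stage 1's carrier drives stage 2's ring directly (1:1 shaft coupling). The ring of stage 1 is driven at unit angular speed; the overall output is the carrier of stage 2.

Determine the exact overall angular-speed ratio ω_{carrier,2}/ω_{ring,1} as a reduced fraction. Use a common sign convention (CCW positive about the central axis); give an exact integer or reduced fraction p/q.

5475/10528

Stage 1: N_ring = 21 + 2·26 = 73
Stage 1: 21(ω_s−ω_c) = −73(ω_r−ω_c),  ω_s=0, ω_r=1
Stage 1: 21(0−ω_c) = −73(1−ω_c)  ⇒  94ω_c = 73  ⇒  ω_c = 73/94
  ⇒ ω_c¹/ω_r¹ = 73/94
Stage 2: N_ring = 37 + 2·19 = 75
Stage 2: 37(ω_s−ω_c) = −75(ω_r−ω_c),  ω_s=0, ω_r=1
Stage 2: 37(0−ω_c) = −75(1−ω_c)  ⇒  112ω_c = 75  ⇒  ω_c = 75/112
  ⇒ ω_c²/ω_r² = 75/112
Coupling ω_r² = ω_c¹ ⇒ overall = 73/94 × 75/112 = 5475/10528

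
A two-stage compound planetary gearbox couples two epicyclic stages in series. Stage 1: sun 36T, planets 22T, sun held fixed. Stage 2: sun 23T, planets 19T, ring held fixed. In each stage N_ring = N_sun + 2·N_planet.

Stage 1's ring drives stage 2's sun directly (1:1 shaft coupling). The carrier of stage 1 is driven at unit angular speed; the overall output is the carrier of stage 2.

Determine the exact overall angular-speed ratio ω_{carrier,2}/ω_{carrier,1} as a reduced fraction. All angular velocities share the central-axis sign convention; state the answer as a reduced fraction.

667/1680

Stage 1: N_ring = 36 + 2·22 = 80
Stage 1: 36(ω_s−ω_c) = −80(ω_r−ω_c),  ω_s=0, ω_c=1
Stage 1: ω_r = 1 − (36/80)(0−1) = 29/20
  ⇒ ω_r¹/ω_c¹ = 29/20
Stage 2: N_ring = 23 + 2·19 = 61
Stage 2: 23(ω_s−ω_c) = −61(ω_r−ω_c),  ω_r=0, ω_s=1
Stage 2: 23(1−ω_c) = −61(0−ω_c)  ⇒  84ω_c = 23  ⇒  ω_c = 23/84
  ⇒ ω_c²/ω_s² = 23/84
Coupling ω_s² = ω_r¹ ⇒ overall = 29/20 × 23/84 = 667/1680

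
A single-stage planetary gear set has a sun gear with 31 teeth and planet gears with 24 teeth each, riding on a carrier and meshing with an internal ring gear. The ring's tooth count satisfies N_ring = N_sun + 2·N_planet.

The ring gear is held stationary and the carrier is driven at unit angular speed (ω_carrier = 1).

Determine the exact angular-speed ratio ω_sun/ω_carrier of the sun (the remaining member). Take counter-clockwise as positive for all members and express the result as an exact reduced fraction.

N_ring = 31 + 2·24 = 79
31(ω_s−ω_c) = −79(ω_r−ω_c),  ω_r=0, ω_c=1
ω_s = 1 − (79/31)(0−1) = 110/31
ω_s/ω_c = 110/31

110/31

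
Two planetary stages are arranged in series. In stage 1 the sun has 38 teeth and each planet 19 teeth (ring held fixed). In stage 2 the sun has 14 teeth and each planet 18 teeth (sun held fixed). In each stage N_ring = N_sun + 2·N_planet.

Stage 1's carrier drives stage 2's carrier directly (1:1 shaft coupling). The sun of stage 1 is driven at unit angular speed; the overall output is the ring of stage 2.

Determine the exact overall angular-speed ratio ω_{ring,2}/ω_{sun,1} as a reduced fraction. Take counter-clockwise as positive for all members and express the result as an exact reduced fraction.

32/75

Stage 1: N_ring = 38 + 2·19 = 76
Stage 1: 38(ω_s−ω_c) = −76(ω_r−ω_c),  ω_r=0, ω_s=1
Stage 1: 38(1−ω_c) = −76(0−ω_c)  ⇒  114ω_c = 38  ⇒  ω_c = 1/3
  ⇒ ω_c¹/ω_s¹ = 1/3
Stage 2: N_ring = 14 + 2·18 = 50
Stage 2: 14(ω_s−ω_c) = −50(ω_r−ω_c),  ω_s=0, ω_c=1
Stage 2: ω_r = 1 − (14/50)(0−1) = 32/25
  ⇒ ω_r²/ω_c² = 32/25
Coupling ω_c² = ω_c¹ ⇒ overall = 1/3 × 32/25 = 32/75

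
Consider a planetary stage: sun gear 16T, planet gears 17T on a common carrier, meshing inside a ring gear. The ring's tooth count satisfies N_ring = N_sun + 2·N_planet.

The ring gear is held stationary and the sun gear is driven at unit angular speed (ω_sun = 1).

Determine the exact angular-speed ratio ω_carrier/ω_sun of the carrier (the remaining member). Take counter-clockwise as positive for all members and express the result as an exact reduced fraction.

8/33

N_ring = 16 + 2·17 = 50
16(ω_s−ω_c) = −50(ω_r−ω_c),  ω_r=0, ω_s=1
16(1−ω_c) = −50(0−ω_c)  ⇒  66ω_c = 16  ⇒  ω_c = 8/33
ω_c/ω_s = 8/33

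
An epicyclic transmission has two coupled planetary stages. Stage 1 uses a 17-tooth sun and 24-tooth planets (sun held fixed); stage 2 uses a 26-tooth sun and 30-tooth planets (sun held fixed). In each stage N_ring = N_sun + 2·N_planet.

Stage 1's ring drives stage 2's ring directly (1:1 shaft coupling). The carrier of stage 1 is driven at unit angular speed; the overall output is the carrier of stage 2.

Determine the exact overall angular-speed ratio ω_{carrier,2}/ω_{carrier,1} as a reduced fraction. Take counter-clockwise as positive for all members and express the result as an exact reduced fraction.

1763/1820

Stage 1: N_ring = 17 + 2·24 = 65
Stage 1: 17(ω_s−ω_c) = −65(ω_r−ω_c),  ω_s=0, ω_c=1
Stage 1: ω_r = 1 − (17/65)(0−1) = 82/65
  ⇒ ω_r¹/ω_c¹ = 82/65
Stage 2: N_ring = 26 + 2·30 = 86
Stage 2: 26(ω_s−ω_c) = −86(ω_r−ω_c),  ω_s=0, ω_r=1
Stage 2: 26(0−ω_c) = −86(1−ω_c)  ⇒  112ω_c = 86  ⇒  ω_c = 43/56
  ⇒ ω_c²/ω_r² = 43/56
Coupling ω_r² = ω_r¹ ⇒ overall = 82/65 × 43/56 = 1763/1820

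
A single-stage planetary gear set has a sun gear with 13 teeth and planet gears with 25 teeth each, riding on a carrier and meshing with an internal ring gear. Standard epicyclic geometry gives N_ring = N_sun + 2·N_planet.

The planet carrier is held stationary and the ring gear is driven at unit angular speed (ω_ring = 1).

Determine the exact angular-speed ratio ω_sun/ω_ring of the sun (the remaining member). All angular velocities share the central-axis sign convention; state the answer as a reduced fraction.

-63/13

N_ring = 13 + 2·25 = 63
13(ω_s−ω_c) = −63(ω_r−ω_c),  ω_c=0, ω_r=1
ω_s = 0 − (63/13)(1−0) = -63/13
ω_s/ω_r = -63/13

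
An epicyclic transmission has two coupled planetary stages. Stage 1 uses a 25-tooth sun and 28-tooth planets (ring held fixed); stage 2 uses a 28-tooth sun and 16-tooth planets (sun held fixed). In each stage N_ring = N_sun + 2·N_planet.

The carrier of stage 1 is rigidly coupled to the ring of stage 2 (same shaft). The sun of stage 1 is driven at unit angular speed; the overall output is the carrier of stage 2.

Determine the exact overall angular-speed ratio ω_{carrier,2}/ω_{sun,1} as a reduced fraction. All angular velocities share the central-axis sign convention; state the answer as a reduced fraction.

Stage 1: N_ring = 25 + 2·28 = 81
Stage 1: 25(ω_s−ω_c) = −81(ω_r−ω_c),  ω_r=0, ω_s=1
Stage 1: 25(1−ω_c) = −81(0−ω_c)  ⇒  106ω_c = 25  ⇒  ω_c = 25/106
  ⇒ ω_c¹/ω_s¹ = 25/106
Stage 2: N_ring = 28 + 2·16 = 60
Stage 2: 28(ω_s−ω_c) = −60(ω_r−ω_c),  ω_s=0, ω_r=1
Stage 2: 28(0−ω_c) = −60(1−ω_c)  ⇒  88ω_c = 60  ⇒  ω_c = 15/22
  ⇒ ω_c²/ω_r² = 15/22
Coupling ω_r² = ω_c¹ ⇒ overall = 25/106 × 15/22 = 375/2332

375/2332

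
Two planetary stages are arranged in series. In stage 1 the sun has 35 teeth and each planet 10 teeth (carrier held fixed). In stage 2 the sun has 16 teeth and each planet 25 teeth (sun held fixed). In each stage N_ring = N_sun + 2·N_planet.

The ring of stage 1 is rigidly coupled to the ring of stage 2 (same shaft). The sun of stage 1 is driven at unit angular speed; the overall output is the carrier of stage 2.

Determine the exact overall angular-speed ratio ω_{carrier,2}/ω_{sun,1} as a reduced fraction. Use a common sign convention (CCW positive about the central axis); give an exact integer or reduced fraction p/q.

Stage 1: N_ring = 35 + 2·10 = 55
Stage 1: 35(ω_s−ω_c) = −55(ω_r−ω_c),  ω_c=0, ω_s=1
Stage 1: ω_r = 0 − (35/55)(1−0) = -7/11
  ⇒ ω_r¹/ω_s¹ = -7/11
Stage 2: N_ring = 16 + 2·25 = 66
Stage 2: 16(ω_s−ω_c) = −66(ω_r−ω_c),  ω_s=0, ω_r=1
Stage 2: 16(0−ω_c) = −66(1−ω_c)  ⇒  82ω_c = 66  ⇒  ω_c = 33/41
  ⇒ ω_c²/ω_r² = 33/41
Coupling ω_r² = ω_r¹ ⇒ overall = -7/11 × 33/41 = -21/41

-21/41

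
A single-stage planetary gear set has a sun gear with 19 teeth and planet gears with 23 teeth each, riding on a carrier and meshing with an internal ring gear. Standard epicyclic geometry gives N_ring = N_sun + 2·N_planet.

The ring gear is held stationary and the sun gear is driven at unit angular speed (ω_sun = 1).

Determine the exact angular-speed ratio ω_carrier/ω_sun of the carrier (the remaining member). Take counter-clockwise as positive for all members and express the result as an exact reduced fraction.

N_ring = 19 + 2·23 = 65
19(ω_s−ω_c) = −65(ω_r−ω_c),  ω_r=0, ω_s=1
19(1−ω_c) = −65(0−ω_c)  ⇒  84ω_c = 19  ⇒  ω_c = 19/84
ω_c/ω_s = 19/84

19/84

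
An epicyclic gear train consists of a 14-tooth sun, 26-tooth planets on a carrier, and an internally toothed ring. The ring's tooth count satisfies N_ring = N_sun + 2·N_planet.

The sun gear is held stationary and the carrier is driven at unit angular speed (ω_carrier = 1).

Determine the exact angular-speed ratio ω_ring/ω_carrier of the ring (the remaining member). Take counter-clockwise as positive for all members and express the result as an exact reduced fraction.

N_ring = 14 + 2·26 = 66
14(ω_s−ω_c) = −66(ω_r−ω_c),  ω_s=0, ω_c=1
ω_r = 1 − (14/66)(0−1) = 40/33
ω_r/ω_c = 40/33

40/33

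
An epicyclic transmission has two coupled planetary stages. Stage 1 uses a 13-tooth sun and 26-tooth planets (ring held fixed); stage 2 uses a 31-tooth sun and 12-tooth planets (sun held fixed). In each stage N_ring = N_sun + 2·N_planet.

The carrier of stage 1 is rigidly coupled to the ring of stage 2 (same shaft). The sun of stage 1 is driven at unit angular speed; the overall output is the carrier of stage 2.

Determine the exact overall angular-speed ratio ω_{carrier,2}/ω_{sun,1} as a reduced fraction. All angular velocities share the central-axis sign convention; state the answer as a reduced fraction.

Stage 1: N_ring = 13 + 2·26 = 65
Stage 1: 13(ω_s−ω_c) = −65(ω_r−ω_c),  ω_r=0, ω_s=1
Stage 1: 13(1−ω_c) = −65(0−ω_c)  ⇒  78ω_c = 13  ⇒  ω_c = 1/6
  ⇒ ω_c¹/ω_s¹ = 1/6
Stage 2: N_ring = 31 + 2·12 = 55
Stage 2: 31(ω_s−ω_c) = −55(ω_r−ω_c),  ω_s=0, ω_r=1
Stage 2: 31(0−ω_c) = −55(1−ω_c)  ⇒  86ω_c = 55  ⇒  ω_c = 55/86
  ⇒ ω_c²/ω_r² = 55/86
Coupling ω_r² = ω_c¹ ⇒ overall = 1/6 × 55/86 = 55/516

55/516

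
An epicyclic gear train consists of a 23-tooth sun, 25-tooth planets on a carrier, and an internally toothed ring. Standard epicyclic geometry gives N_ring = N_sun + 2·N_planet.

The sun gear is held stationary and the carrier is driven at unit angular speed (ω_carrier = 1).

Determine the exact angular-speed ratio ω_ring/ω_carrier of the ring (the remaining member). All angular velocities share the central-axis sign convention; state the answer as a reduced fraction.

96/73

N_ring = 23 + 2·25 = 73
23(ω_s−ω_c) = −73(ω_r−ω_c),  ω_s=0, ω_c=1
ω_r = 1 − (23/73)(0−1) = 96/73
ω_r/ω_c = 96/73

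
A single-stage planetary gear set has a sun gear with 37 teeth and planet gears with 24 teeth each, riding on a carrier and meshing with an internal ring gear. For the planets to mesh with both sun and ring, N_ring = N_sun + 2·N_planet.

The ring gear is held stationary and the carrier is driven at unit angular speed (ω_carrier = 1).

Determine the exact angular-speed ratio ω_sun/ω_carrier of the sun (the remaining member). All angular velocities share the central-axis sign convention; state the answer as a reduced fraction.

N_ring = 37 + 2·24 = 85
37(ω_s−ω_c) = −85(ω_r−ω_c),  ω_r=0, ω_c=1
ω_s = 1 − (85/37)(0−1) = 122/37
ω_s/ω_c = 122/37

122/37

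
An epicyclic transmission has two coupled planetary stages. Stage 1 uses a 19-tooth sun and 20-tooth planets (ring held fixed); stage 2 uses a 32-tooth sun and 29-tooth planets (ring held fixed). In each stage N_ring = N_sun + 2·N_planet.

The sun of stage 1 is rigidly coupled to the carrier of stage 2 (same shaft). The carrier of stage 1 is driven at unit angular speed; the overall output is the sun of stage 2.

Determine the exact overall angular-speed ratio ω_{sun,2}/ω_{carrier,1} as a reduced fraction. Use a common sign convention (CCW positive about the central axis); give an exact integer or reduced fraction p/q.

2379/152

Stage 1: N_ring = 19 + 2·20 = 59
Stage 1: 19(ω_s−ω_c) = −59(ω_r−ω_c),  ω_r=0, ω_c=1
Stage 1: ω_s = 1 − (59/19)(0−1) = 78/19
  ⇒ ω_s¹/ω_c¹ = 78/19
Stage 2: N_ring = 32 + 2·29 = 90
Stage 2: 32(ω_s−ω_c) = −90(ω_r−ω_c),  ω_r=0, ω_c=1
Stage 2: ω_s = 1 − (90/32)(0−1) = 61/16
  ⇒ ω_s²/ω_c² = 61/16
Coupling ω_c² = ω_s¹ ⇒ overall = 78/19 × 61/16 = 2379/152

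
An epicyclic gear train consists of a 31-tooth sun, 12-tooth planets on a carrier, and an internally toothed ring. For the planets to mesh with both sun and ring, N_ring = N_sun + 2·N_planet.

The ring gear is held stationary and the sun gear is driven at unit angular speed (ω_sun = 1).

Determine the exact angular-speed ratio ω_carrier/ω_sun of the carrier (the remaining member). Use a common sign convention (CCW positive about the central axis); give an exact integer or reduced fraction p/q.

31/86

N_ring = 31 + 2·12 = 55
31(ω_s−ω_c) = −55(ω_r−ω_c),  ω_r=0, ω_s=1
31(1−ω_c) = −55(0−ω_c)  ⇒  86ω_c = 31  ⇒  ω_c = 31/86
ω_c/ω_s = 31/86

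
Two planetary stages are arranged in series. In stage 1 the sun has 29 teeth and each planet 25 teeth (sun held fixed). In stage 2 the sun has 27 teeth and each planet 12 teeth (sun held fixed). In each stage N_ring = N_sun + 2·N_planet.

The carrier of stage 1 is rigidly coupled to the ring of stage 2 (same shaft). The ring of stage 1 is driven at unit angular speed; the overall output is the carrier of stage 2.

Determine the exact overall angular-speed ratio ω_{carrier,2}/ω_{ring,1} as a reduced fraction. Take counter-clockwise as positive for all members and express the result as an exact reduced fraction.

Stage 1: N_ring = 29 + 2·25 = 79
Stage 1: 29(ω_s−ω_c) = −79(ω_r−ω_c),  ω_s=0, ω_r=1
Stage 1: 29(0−ω_c) = −79(1−ω_c)  ⇒  108ω_c = 79  ⇒  ω_c = 79/108
  ⇒ ω_c¹/ω_r¹ = 79/108
Stage 2: N_ring = 27 + 2·12 = 51
Stage 2: 27(ω_s−ω_c) = −51(ω_r−ω_c),  ω_s=0, ω_r=1
Stage 2: 27(0−ω_c) = −51(1−ω_c)  ⇒  78ω_c = 51  ⇒  ω_c = 17/26
  ⇒ ω_c²/ω_r² = 17/26
Coupling ω_r² = ω_c¹ ⇒ overall = 79/108 × 17/26 = 1343/2808

1343/2808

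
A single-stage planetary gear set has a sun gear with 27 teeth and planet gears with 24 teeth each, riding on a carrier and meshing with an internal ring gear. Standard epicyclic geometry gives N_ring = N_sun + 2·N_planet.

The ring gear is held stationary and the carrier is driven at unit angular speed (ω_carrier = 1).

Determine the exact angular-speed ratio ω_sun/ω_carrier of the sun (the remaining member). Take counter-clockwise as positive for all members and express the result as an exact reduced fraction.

N_ring = 27 + 2·24 = 75
27(ω_s−ω_c) = −75(ω_r−ω_c),  ω_r=0, ω_c=1
ω_s = 1 − (75/27)(0−1) = 34/9
ω_s/ω_c = 34/9

34/9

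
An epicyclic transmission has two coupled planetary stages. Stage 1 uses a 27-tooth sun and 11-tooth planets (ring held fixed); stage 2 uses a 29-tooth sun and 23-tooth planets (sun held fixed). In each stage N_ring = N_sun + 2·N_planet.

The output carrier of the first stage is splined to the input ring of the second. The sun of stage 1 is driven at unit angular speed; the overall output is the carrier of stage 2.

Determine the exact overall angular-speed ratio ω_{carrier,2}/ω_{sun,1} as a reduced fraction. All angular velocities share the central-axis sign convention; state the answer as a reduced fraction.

2025/7904

Stage 1: N_ring = 27 + 2·11 = 49
Stage 1: 27(ω_s−ω_c) = −49(ω_r−ω_c),  ω_r=0, ω_s=1
Stage 1: 27(1−ω_c) = −49(0−ω_c)  ⇒  76ω_c = 27  ⇒  ω_c = 27/76
  ⇒ ω_c¹/ω_s¹ = 27/76
Stage 2: N_ring = 29 + 2·23 = 75
Stage 2: 29(ω_s−ω_c) = −75(ω_r−ω_c),  ω_s=0, ω_r=1
Stage 2: 29(0−ω_c) = −75(1−ω_c)  ⇒  104ω_c = 75  ⇒  ω_c = 75/104
  ⇒ ω_c²/ω_r² = 75/104
Coupling ω_r² = ω_c¹ ⇒ overall = 27/76 × 75/104 = 2025/7904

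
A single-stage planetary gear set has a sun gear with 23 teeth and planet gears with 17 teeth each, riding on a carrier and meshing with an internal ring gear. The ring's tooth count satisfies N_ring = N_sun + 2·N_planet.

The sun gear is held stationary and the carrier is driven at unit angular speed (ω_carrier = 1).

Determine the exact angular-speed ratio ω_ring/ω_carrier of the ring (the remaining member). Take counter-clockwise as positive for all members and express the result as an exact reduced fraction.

80/57

N_ring = 23 + 2·17 = 57
23(ω_s−ω_c) = −57(ω_r−ω_c),  ω_s=0, ω_c=1
ω_r = 1 − (23/57)(0−1) = 80/57
ω_r/ω_c = 80/57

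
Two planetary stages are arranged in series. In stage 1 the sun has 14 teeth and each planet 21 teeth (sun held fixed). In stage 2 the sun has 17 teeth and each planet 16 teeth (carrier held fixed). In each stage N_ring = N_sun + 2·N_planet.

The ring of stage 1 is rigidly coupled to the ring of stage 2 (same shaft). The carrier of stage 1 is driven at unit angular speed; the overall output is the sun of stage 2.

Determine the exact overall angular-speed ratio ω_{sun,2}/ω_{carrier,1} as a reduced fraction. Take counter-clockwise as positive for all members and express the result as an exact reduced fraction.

-245/68

Stage 1: N_ring = 14 + 2·21 = 56
Stage 1: 14(ω_s−ω_c) = −56(ω_r−ω_c),  ω_s=0, ω_c=1
Stage 1: ω_r = 1 − (14/56)(0−1) = 5/4
  ⇒ ω_r¹/ω_c¹ = 5/4
Stage 2: N_ring = 17 + 2·16 = 49
Stage 2: 17(ω_s−ω_c) = −49(ω_r−ω_c),  ω_c=0, ω_r=1
Stage 2: ω_s = 0 − (49/17)(1−0) = -49/17
  ⇒ ω_s²/ω_r² = -49/17
Coupling ω_r² = ω_r¹ ⇒ overall = 5/4 × -49/17 = -245/68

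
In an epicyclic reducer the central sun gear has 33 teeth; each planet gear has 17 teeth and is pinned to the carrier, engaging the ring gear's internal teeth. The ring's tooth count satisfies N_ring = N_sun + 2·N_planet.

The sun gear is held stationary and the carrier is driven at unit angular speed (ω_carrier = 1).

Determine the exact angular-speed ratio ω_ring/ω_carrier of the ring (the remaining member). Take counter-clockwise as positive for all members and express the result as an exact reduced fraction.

N_ring = 33 + 2·17 = 67
33(ω_s−ω_c) = −67(ω_r−ω_c),  ω_s=0, ω_c=1
ω_r = 1 − (33/67)(0−1) = 100/67
ω_r/ω_c = 100/67

100/67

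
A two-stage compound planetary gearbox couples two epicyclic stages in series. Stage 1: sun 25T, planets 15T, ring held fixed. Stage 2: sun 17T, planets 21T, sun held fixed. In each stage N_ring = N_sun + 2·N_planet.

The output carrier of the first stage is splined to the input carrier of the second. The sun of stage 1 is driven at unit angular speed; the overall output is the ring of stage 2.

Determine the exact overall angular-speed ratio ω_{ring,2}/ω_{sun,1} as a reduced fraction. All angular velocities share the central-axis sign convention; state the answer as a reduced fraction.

Stage 1: N_ring = 25 + 2·15 = 55
Stage 1: 25(ω_s−ω_c) = −55(ω_r−ω_c),  ω_r=0, ω_s=1
Stage 1: 25(1−ω_c) = −55(0−ω_c)  ⇒  80ω_c = 25  ⇒  ω_c = 5/16
  ⇒ ω_c¹/ω_s¹ = 5/16
Stage 2: N_ring = 17 + 2·21 = 59
Stage 2: 17(ω_s−ω_c) = −59(ω_r−ω_c),  ω_s=0, ω_c=1
Stage 2: ω_r = 1 − (17/59)(0−1) = 76/59
  ⇒ ω_r²/ω_c² = 76/59
Coupling ω_c² = ω_c¹ ⇒ overall = 5/16 × 76/59 = 95/236

95/236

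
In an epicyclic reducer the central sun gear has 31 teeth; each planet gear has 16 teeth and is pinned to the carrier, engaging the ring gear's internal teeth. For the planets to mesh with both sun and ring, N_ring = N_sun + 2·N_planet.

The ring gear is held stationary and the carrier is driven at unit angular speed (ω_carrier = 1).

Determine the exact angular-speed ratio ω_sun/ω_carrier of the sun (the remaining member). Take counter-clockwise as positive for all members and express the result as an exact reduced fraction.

94/31

N_ring = 31 + 2·16 = 63
31(ω_s−ω_c) = −63(ω_r−ω_c),  ω_r=0, ω_c=1
ω_s = 1 − (63/31)(0−1) = 94/31
ω_s/ω_c = 94/31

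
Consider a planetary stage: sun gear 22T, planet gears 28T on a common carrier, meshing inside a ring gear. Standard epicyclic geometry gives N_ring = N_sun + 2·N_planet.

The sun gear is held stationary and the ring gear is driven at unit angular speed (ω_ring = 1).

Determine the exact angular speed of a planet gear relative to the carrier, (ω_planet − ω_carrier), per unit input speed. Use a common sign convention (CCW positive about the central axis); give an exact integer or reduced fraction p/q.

429/700

N_ring = 22 + 2·28 = 78
22(ω_s−ω_c) = −78(ω_r−ω_c),  ω_s=0, ω_r=1
22(0−ω_c) = −78(1−ω_c)  ⇒  100ω_c = 78  ⇒  ω_c = 39/50
sun–planet: 22·(0−39/50) = −28·(ω_p−ω_c)  ⇒  ω_p−ω_c = −(22/28)·(-39/50) = 429/700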